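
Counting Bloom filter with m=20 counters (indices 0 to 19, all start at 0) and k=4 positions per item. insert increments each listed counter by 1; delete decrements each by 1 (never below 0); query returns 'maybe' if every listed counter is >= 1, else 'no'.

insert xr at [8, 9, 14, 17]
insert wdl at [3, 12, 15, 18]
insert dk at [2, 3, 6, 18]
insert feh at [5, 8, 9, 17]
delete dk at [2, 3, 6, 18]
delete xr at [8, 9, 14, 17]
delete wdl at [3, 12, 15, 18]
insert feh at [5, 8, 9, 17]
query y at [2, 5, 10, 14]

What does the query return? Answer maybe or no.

Step 1: insert xr at [8, 9, 14, 17] -> counters=[0,0,0,0,0,0,0,0,1,1,0,0,0,0,1,0,0,1,0,0]
Step 2: insert wdl at [3, 12, 15, 18] -> counters=[0,0,0,1,0,0,0,0,1,1,0,0,1,0,1,1,0,1,1,0]
Step 3: insert dk at [2, 3, 6, 18] -> counters=[0,0,1,2,0,0,1,0,1,1,0,0,1,0,1,1,0,1,2,0]
Step 4: insert feh at [5, 8, 9, 17] -> counters=[0,0,1,2,0,1,1,0,2,2,0,0,1,0,1,1,0,2,2,0]
Step 5: delete dk at [2, 3, 6, 18] -> counters=[0,0,0,1,0,1,0,0,2,2,0,0,1,0,1,1,0,2,1,0]
Step 6: delete xr at [8, 9, 14, 17] -> counters=[0,0,0,1,0,1,0,0,1,1,0,0,1,0,0,1,0,1,1,0]
Step 7: delete wdl at [3, 12, 15, 18] -> counters=[0,0,0,0,0,1,0,0,1,1,0,0,0,0,0,0,0,1,0,0]
Step 8: insert feh at [5, 8, 9, 17] -> counters=[0,0,0,0,0,2,0,0,2,2,0,0,0,0,0,0,0,2,0,0]
Query y: check counters[2]=0 counters[5]=2 counters[10]=0 counters[14]=0 -> no

Answer: no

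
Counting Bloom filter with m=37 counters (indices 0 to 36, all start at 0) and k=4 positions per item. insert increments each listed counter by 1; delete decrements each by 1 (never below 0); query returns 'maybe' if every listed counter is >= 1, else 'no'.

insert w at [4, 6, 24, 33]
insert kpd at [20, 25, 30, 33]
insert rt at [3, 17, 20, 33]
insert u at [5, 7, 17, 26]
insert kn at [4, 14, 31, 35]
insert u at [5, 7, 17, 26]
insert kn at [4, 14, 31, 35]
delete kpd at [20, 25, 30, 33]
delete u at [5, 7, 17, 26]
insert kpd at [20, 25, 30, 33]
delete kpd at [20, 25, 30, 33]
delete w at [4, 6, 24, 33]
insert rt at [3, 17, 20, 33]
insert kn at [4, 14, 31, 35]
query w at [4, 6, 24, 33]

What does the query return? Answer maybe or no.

Step 1: insert w at [4, 6, 24, 33] -> counters=[0,0,0,0,1,0,1,0,0,0,0,0,0,0,0,0,0,0,0,0,0,0,0,0,1,0,0,0,0,0,0,0,0,1,0,0,0]
Step 2: insert kpd at [20, 25, 30, 33] -> counters=[0,0,0,0,1,0,1,0,0,0,0,0,0,0,0,0,0,0,0,0,1,0,0,0,1,1,0,0,0,0,1,0,0,2,0,0,0]
Step 3: insert rt at [3, 17, 20, 33] -> counters=[0,0,0,1,1,0,1,0,0,0,0,0,0,0,0,0,0,1,0,0,2,0,0,0,1,1,0,0,0,0,1,0,0,3,0,0,0]
Step 4: insert u at [5, 7, 17, 26] -> counters=[0,0,0,1,1,1,1,1,0,0,0,0,0,0,0,0,0,2,0,0,2,0,0,0,1,1,1,0,0,0,1,0,0,3,0,0,0]
Step 5: insert kn at [4, 14, 31, 35] -> counters=[0,0,0,1,2,1,1,1,0,0,0,0,0,0,1,0,0,2,0,0,2,0,0,0,1,1,1,0,0,0,1,1,0,3,0,1,0]
Step 6: insert u at [5, 7, 17, 26] -> counters=[0,0,0,1,2,2,1,2,0,0,0,0,0,0,1,0,0,3,0,0,2,0,0,0,1,1,2,0,0,0,1,1,0,3,0,1,0]
Step 7: insert kn at [4, 14, 31, 35] -> counters=[0,0,0,1,3,2,1,2,0,0,0,0,0,0,2,0,0,3,0,0,2,0,0,0,1,1,2,0,0,0,1,2,0,3,0,2,0]
Step 8: delete kpd at [20, 25, 30, 33] -> counters=[0,0,0,1,3,2,1,2,0,0,0,0,0,0,2,0,0,3,0,0,1,0,0,0,1,0,2,0,0,0,0,2,0,2,0,2,0]
Step 9: delete u at [5, 7, 17, 26] -> counters=[0,0,0,1,3,1,1,1,0,0,0,0,0,0,2,0,0,2,0,0,1,0,0,0,1,0,1,0,0,0,0,2,0,2,0,2,0]
Step 10: insert kpd at [20, 25, 30, 33] -> counters=[0,0,0,1,3,1,1,1,0,0,0,0,0,0,2,0,0,2,0,0,2,0,0,0,1,1,1,0,0,0,1,2,0,3,0,2,0]
Step 11: delete kpd at [20, 25, 30, 33] -> counters=[0,0,0,1,3,1,1,1,0,0,0,0,0,0,2,0,0,2,0,0,1,0,0,0,1,0,1,0,0,0,0,2,0,2,0,2,0]
Step 12: delete w at [4, 6, 24, 33] -> counters=[0,0,0,1,2,1,0,1,0,0,0,0,0,0,2,0,0,2,0,0,1,0,0,0,0,0,1,0,0,0,0,2,0,1,0,2,0]
Step 13: insert rt at [3, 17, 20, 33] -> counters=[0,0,0,2,2,1,0,1,0,0,0,0,0,0,2,0,0,3,0,0,2,0,0,0,0,0,1,0,0,0,0,2,0,2,0,2,0]
Step 14: insert kn at [4, 14, 31, 35] -> counters=[0,0,0,2,3,1,0,1,0,0,0,0,0,0,3,0,0,3,0,0,2,0,0,0,0,0,1,0,0,0,0,3,0,2,0,3,0]
Query w: check counters[4]=3 counters[6]=0 counters[24]=0 counters[33]=2 -> no

Answer: no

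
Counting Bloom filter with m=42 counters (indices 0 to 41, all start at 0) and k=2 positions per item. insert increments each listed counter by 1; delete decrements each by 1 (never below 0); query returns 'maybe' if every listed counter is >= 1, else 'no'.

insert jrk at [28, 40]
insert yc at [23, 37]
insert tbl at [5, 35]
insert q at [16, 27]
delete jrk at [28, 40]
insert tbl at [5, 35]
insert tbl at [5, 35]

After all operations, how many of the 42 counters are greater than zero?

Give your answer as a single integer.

Step 1: insert jrk at [28, 40] -> counters=[0,0,0,0,0,0,0,0,0,0,0,0,0,0,0,0,0,0,0,0,0,0,0,0,0,0,0,0,1,0,0,0,0,0,0,0,0,0,0,0,1,0]
Step 2: insert yc at [23, 37] -> counters=[0,0,0,0,0,0,0,0,0,0,0,0,0,0,0,0,0,0,0,0,0,0,0,1,0,0,0,0,1,0,0,0,0,0,0,0,0,1,0,0,1,0]
Step 3: insert tbl at [5, 35] -> counters=[0,0,0,0,0,1,0,0,0,0,0,0,0,0,0,0,0,0,0,0,0,0,0,1,0,0,0,0,1,0,0,0,0,0,0,1,0,1,0,0,1,0]
Step 4: insert q at [16, 27] -> counters=[0,0,0,0,0,1,0,0,0,0,0,0,0,0,0,0,1,0,0,0,0,0,0,1,0,0,0,1,1,0,0,0,0,0,0,1,0,1,0,0,1,0]
Step 5: delete jrk at [28, 40] -> counters=[0,0,0,0,0,1,0,0,0,0,0,0,0,0,0,0,1,0,0,0,0,0,0,1,0,0,0,1,0,0,0,0,0,0,0,1,0,1,0,0,0,0]
Step 6: insert tbl at [5, 35] -> counters=[0,0,0,0,0,2,0,0,0,0,0,0,0,0,0,0,1,0,0,0,0,0,0,1,0,0,0,1,0,0,0,0,0,0,0,2,0,1,0,0,0,0]
Step 7: insert tbl at [5, 35] -> counters=[0,0,0,0,0,3,0,0,0,0,0,0,0,0,0,0,1,0,0,0,0,0,0,1,0,0,0,1,0,0,0,0,0,0,0,3,0,1,0,0,0,0]
Final counters=[0,0,0,0,0,3,0,0,0,0,0,0,0,0,0,0,1,0,0,0,0,0,0,1,0,0,0,1,0,0,0,0,0,0,0,3,0,1,0,0,0,0] -> 6 nonzero

Answer: 6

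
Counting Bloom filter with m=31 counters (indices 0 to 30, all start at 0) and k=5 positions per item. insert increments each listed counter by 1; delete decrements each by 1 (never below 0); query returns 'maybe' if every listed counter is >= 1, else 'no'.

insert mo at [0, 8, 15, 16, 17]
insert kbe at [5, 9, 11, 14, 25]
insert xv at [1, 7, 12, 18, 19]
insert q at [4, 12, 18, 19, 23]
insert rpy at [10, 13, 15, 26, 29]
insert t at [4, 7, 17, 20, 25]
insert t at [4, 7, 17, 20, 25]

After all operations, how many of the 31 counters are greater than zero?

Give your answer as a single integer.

Answer: 22

Derivation:
Step 1: insert mo at [0, 8, 15, 16, 17] -> counters=[1,0,0,0,0,0,0,0,1,0,0,0,0,0,0,1,1,1,0,0,0,0,0,0,0,0,0,0,0,0,0]
Step 2: insert kbe at [5, 9, 11, 14, 25] -> counters=[1,0,0,0,0,1,0,0,1,1,0,1,0,0,1,1,1,1,0,0,0,0,0,0,0,1,0,0,0,0,0]
Step 3: insert xv at [1, 7, 12, 18, 19] -> counters=[1,1,0,0,0,1,0,1,1,1,0,1,1,0,1,1,1,1,1,1,0,0,0,0,0,1,0,0,0,0,0]
Step 4: insert q at [4, 12, 18, 19, 23] -> counters=[1,1,0,0,1,1,0,1,1,1,0,1,2,0,1,1,1,1,2,2,0,0,0,1,0,1,0,0,0,0,0]
Step 5: insert rpy at [10, 13, 15, 26, 29] -> counters=[1,1,0,0,1,1,0,1,1,1,1,1,2,1,1,2,1,1,2,2,0,0,0,1,0,1,1,0,0,1,0]
Step 6: insert t at [4, 7, 17, 20, 25] -> counters=[1,1,0,0,2,1,0,2,1,1,1,1,2,1,1,2,1,2,2,2,1,0,0,1,0,2,1,0,0,1,0]
Step 7: insert t at [4, 7, 17, 20, 25] -> counters=[1,1,0,0,3,1,0,3,1,1,1,1,2,1,1,2,1,3,2,2,2,0,0,1,0,3,1,0,0,1,0]
Final counters=[1,1,0,0,3,1,0,3,1,1,1,1,2,1,1,2,1,3,2,2,2,0,0,1,0,3,1,0,0,1,0] -> 22 nonzero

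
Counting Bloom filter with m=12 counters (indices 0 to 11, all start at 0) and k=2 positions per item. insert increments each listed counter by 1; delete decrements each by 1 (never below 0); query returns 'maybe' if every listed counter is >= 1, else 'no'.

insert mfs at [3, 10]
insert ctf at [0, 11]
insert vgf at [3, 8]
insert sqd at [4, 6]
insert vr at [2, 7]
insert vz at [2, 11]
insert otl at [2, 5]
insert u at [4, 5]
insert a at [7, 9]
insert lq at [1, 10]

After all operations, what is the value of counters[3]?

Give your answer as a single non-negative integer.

Step 1: insert mfs at [3, 10] -> counters=[0,0,0,1,0,0,0,0,0,0,1,0]
Step 2: insert ctf at [0, 11] -> counters=[1,0,0,1,0,0,0,0,0,0,1,1]
Step 3: insert vgf at [3, 8] -> counters=[1,0,0,2,0,0,0,0,1,0,1,1]
Step 4: insert sqd at [4, 6] -> counters=[1,0,0,2,1,0,1,0,1,0,1,1]
Step 5: insert vr at [2, 7] -> counters=[1,0,1,2,1,0,1,1,1,0,1,1]
Step 6: insert vz at [2, 11] -> counters=[1,0,2,2,1,0,1,1,1,0,1,2]
Step 7: insert otl at [2, 5] -> counters=[1,0,3,2,1,1,1,1,1,0,1,2]
Step 8: insert u at [4, 5] -> counters=[1,0,3,2,2,2,1,1,1,0,1,2]
Step 9: insert a at [7, 9] -> counters=[1,0,3,2,2,2,1,2,1,1,1,2]
Step 10: insert lq at [1, 10] -> counters=[1,1,3,2,2,2,1,2,1,1,2,2]
Final counters=[1,1,3,2,2,2,1,2,1,1,2,2] -> counters[3]=2

Answer: 2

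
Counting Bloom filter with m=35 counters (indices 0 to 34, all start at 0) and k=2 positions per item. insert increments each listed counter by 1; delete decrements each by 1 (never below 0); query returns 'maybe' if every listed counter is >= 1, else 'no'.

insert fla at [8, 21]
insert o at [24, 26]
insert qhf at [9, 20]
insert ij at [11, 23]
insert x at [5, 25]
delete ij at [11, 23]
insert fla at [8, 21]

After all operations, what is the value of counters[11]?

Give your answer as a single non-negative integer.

Step 1: insert fla at [8, 21] -> counters=[0,0,0,0,0,0,0,0,1,0,0,0,0,0,0,0,0,0,0,0,0,1,0,0,0,0,0,0,0,0,0,0,0,0,0]
Step 2: insert o at [24, 26] -> counters=[0,0,0,0,0,0,0,0,1,0,0,0,0,0,0,0,0,0,0,0,0,1,0,0,1,0,1,0,0,0,0,0,0,0,0]
Step 3: insert qhf at [9, 20] -> counters=[0,0,0,0,0,0,0,0,1,1,0,0,0,0,0,0,0,0,0,0,1,1,0,0,1,0,1,0,0,0,0,0,0,0,0]
Step 4: insert ij at [11, 23] -> counters=[0,0,0,0,0,0,0,0,1,1,0,1,0,0,0,0,0,0,0,0,1,1,0,1,1,0,1,0,0,0,0,0,0,0,0]
Step 5: insert x at [5, 25] -> counters=[0,0,0,0,0,1,0,0,1,1,0,1,0,0,0,0,0,0,0,0,1,1,0,1,1,1,1,0,0,0,0,0,0,0,0]
Step 6: delete ij at [11, 23] -> counters=[0,0,0,0,0,1,0,0,1,1,0,0,0,0,0,0,0,0,0,0,1,1,0,0,1,1,1,0,0,0,0,0,0,0,0]
Step 7: insert fla at [8, 21] -> counters=[0,0,0,0,0,1,0,0,2,1,0,0,0,0,0,0,0,0,0,0,1,2,0,0,1,1,1,0,0,0,0,0,0,0,0]
Final counters=[0,0,0,0,0,1,0,0,2,1,0,0,0,0,0,0,0,0,0,0,1,2,0,0,1,1,1,0,0,0,0,0,0,0,0] -> counters[11]=0

Answer: 0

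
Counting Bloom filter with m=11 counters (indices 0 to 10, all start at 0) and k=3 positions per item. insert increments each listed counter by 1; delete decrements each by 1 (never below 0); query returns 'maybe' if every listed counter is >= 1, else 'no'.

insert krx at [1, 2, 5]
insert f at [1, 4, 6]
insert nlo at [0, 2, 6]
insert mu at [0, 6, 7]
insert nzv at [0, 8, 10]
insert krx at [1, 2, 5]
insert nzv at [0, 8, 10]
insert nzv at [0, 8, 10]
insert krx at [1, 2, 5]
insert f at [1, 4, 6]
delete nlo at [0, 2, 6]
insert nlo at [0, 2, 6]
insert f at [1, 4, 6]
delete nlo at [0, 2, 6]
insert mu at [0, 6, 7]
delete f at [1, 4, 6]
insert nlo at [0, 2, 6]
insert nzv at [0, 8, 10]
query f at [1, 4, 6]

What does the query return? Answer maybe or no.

Answer: maybe

Derivation:
Step 1: insert krx at [1, 2, 5] -> counters=[0,1,1,0,0,1,0,0,0,0,0]
Step 2: insert f at [1, 4, 6] -> counters=[0,2,1,0,1,1,1,0,0,0,0]
Step 3: insert nlo at [0, 2, 6] -> counters=[1,2,2,0,1,1,2,0,0,0,0]
Step 4: insert mu at [0, 6, 7] -> counters=[2,2,2,0,1,1,3,1,0,0,0]
Step 5: insert nzv at [0, 8, 10] -> counters=[3,2,2,0,1,1,3,1,1,0,1]
Step 6: insert krx at [1, 2, 5] -> counters=[3,3,3,0,1,2,3,1,1,0,1]
Step 7: insert nzv at [0, 8, 10] -> counters=[4,3,3,0,1,2,3,1,2,0,2]
Step 8: insert nzv at [0, 8, 10] -> counters=[5,3,3,0,1,2,3,1,3,0,3]
Step 9: insert krx at [1, 2, 5] -> counters=[5,4,4,0,1,3,3,1,3,0,3]
Step 10: insert f at [1, 4, 6] -> counters=[5,5,4,0,2,3,4,1,3,0,3]
Step 11: delete nlo at [0, 2, 6] -> counters=[4,5,3,0,2,3,3,1,3,0,3]
Step 12: insert nlo at [0, 2, 6] -> counters=[5,5,4,0,2,3,4,1,3,0,3]
Step 13: insert f at [1, 4, 6] -> counters=[5,6,4,0,3,3,5,1,3,0,3]
Step 14: delete nlo at [0, 2, 6] -> counters=[4,6,3,0,3,3,4,1,3,0,3]
Step 15: insert mu at [0, 6, 7] -> counters=[5,6,3,0,3,3,5,2,3,0,3]
Step 16: delete f at [1, 4, 6] -> counters=[5,5,3,0,2,3,4,2,3,0,3]
Step 17: insert nlo at [0, 2, 6] -> counters=[6,5,4,0,2,3,5,2,3,0,3]
Step 18: insert nzv at [0, 8, 10] -> counters=[7,5,4,0,2,3,5,2,4,0,4]
Query f: check counters[1]=5 counters[4]=2 counters[6]=5 -> maybe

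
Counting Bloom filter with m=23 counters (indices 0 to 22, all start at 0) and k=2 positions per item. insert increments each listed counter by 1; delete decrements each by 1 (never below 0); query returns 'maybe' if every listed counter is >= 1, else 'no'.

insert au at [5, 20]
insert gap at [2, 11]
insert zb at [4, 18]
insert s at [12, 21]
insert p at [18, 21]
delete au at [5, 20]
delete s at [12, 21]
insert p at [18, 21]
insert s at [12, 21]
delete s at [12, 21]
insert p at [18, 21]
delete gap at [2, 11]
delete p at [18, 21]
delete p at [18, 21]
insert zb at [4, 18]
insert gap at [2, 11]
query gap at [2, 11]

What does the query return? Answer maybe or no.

Step 1: insert au at [5, 20] -> counters=[0,0,0,0,0,1,0,0,0,0,0,0,0,0,0,0,0,0,0,0,1,0,0]
Step 2: insert gap at [2, 11] -> counters=[0,0,1,0,0,1,0,0,0,0,0,1,0,0,0,0,0,0,0,0,1,0,0]
Step 3: insert zb at [4, 18] -> counters=[0,0,1,0,1,1,0,0,0,0,0,1,0,0,0,0,0,0,1,0,1,0,0]
Step 4: insert s at [12, 21] -> counters=[0,0,1,0,1,1,0,0,0,0,0,1,1,0,0,0,0,0,1,0,1,1,0]
Step 5: insert p at [18, 21] -> counters=[0,0,1,0,1,1,0,0,0,0,0,1,1,0,0,0,0,0,2,0,1,2,0]
Step 6: delete au at [5, 20] -> counters=[0,0,1,0,1,0,0,0,0,0,0,1,1,0,0,0,0,0,2,0,0,2,0]
Step 7: delete s at [12, 21] -> counters=[0,0,1,0,1,0,0,0,0,0,0,1,0,0,0,0,0,0,2,0,0,1,0]
Step 8: insert p at [18, 21] -> counters=[0,0,1,0,1,0,0,0,0,0,0,1,0,0,0,0,0,0,3,0,0,2,0]
Step 9: insert s at [12, 21] -> counters=[0,0,1,0,1,0,0,0,0,0,0,1,1,0,0,0,0,0,3,0,0,3,0]
Step 10: delete s at [12, 21] -> counters=[0,0,1,0,1,0,0,0,0,0,0,1,0,0,0,0,0,0,3,0,0,2,0]
Step 11: insert p at [18, 21] -> counters=[0,0,1,0,1,0,0,0,0,0,0,1,0,0,0,0,0,0,4,0,0,3,0]
Step 12: delete gap at [2, 11] -> counters=[0,0,0,0,1,0,0,0,0,0,0,0,0,0,0,0,0,0,4,0,0,3,0]
Step 13: delete p at [18, 21] -> counters=[0,0,0,0,1,0,0,0,0,0,0,0,0,0,0,0,0,0,3,0,0,2,0]
Step 14: delete p at [18, 21] -> counters=[0,0,0,0,1,0,0,0,0,0,0,0,0,0,0,0,0,0,2,0,0,1,0]
Step 15: insert zb at [4, 18] -> counters=[0,0,0,0,2,0,0,0,0,0,0,0,0,0,0,0,0,0,3,0,0,1,0]
Step 16: insert gap at [2, 11] -> counters=[0,0,1,0,2,0,0,0,0,0,0,1,0,0,0,0,0,0,3,0,0,1,0]
Query gap: check counters[2]=1 counters[11]=1 -> maybe

Answer: maybe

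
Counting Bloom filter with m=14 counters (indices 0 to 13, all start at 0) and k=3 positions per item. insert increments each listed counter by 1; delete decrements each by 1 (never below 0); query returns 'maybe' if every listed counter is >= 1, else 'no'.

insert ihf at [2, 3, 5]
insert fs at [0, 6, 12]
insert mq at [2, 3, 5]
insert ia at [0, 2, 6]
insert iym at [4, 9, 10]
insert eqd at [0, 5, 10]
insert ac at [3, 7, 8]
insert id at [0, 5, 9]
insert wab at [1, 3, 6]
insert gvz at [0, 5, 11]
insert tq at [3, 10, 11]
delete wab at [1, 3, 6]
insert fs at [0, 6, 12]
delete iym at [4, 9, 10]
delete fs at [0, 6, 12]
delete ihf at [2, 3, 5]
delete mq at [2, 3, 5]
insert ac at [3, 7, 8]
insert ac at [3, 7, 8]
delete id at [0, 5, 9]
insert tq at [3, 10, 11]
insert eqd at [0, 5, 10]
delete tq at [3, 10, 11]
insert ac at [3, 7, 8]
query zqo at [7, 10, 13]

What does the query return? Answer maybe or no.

Answer: no

Derivation:
Step 1: insert ihf at [2, 3, 5] -> counters=[0,0,1,1,0,1,0,0,0,0,0,0,0,0]
Step 2: insert fs at [0, 6, 12] -> counters=[1,0,1,1,0,1,1,0,0,0,0,0,1,0]
Step 3: insert mq at [2, 3, 5] -> counters=[1,0,2,2,0,2,1,0,0,0,0,0,1,0]
Step 4: insert ia at [0, 2, 6] -> counters=[2,0,3,2,0,2,2,0,0,0,0,0,1,0]
Step 5: insert iym at [4, 9, 10] -> counters=[2,0,3,2,1,2,2,0,0,1,1,0,1,0]
Step 6: insert eqd at [0, 5, 10] -> counters=[3,0,3,2,1,3,2,0,0,1,2,0,1,0]
Step 7: insert ac at [3, 7, 8] -> counters=[3,0,3,3,1,3,2,1,1,1,2,0,1,0]
Step 8: insert id at [0, 5, 9] -> counters=[4,0,3,3,1,4,2,1,1,2,2,0,1,0]
Step 9: insert wab at [1, 3, 6] -> counters=[4,1,3,4,1,4,3,1,1,2,2,0,1,0]
Step 10: insert gvz at [0, 5, 11] -> counters=[5,1,3,4,1,5,3,1,1,2,2,1,1,0]
Step 11: insert tq at [3, 10, 11] -> counters=[5,1,3,5,1,5,3,1,1,2,3,2,1,0]
Step 12: delete wab at [1, 3, 6] -> counters=[5,0,3,4,1,5,2,1,1,2,3,2,1,0]
Step 13: insert fs at [0, 6, 12] -> counters=[6,0,3,4,1,5,3,1,1,2,3,2,2,0]
Step 14: delete iym at [4, 9, 10] -> counters=[6,0,3,4,0,5,3,1,1,1,2,2,2,0]
Step 15: delete fs at [0, 6, 12] -> counters=[5,0,3,4,0,5,2,1,1,1,2,2,1,0]
Step 16: delete ihf at [2, 3, 5] -> counters=[5,0,2,3,0,4,2,1,1,1,2,2,1,0]
Step 17: delete mq at [2, 3, 5] -> counters=[5,0,1,2,0,3,2,1,1,1,2,2,1,0]
Step 18: insert ac at [3, 7, 8] -> counters=[5,0,1,3,0,3,2,2,2,1,2,2,1,0]
Step 19: insert ac at [3, 7, 8] -> counters=[5,0,1,4,0,3,2,3,3,1,2,2,1,0]
Step 20: delete id at [0, 5, 9] -> counters=[4,0,1,4,0,2,2,3,3,0,2,2,1,0]
Step 21: insert tq at [3, 10, 11] -> counters=[4,0,1,5,0,2,2,3,3,0,3,3,1,0]
Step 22: insert eqd at [0, 5, 10] -> counters=[5,0,1,5,0,3,2,3,3,0,4,3,1,0]
Step 23: delete tq at [3, 10, 11] -> counters=[5,0,1,4,0,3,2,3,3,0,3,2,1,0]
Step 24: insert ac at [3, 7, 8] -> counters=[5,0,1,5,0,3,2,4,4,0,3,2,1,0]
Query zqo: check counters[7]=4 counters[10]=3 counters[13]=0 -> no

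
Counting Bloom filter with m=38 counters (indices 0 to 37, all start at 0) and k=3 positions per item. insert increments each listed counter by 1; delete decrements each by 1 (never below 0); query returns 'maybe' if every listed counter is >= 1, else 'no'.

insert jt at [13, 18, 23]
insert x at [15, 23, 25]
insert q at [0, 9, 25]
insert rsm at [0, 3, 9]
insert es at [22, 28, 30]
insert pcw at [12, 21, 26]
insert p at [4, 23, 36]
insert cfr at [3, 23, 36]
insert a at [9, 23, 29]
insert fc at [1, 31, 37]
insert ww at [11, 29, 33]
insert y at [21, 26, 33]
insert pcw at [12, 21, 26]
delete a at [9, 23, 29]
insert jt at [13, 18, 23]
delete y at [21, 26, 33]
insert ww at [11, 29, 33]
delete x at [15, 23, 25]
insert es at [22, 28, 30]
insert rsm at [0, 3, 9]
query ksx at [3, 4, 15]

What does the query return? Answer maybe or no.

Step 1: insert jt at [13, 18, 23] -> counters=[0,0,0,0,0,0,0,0,0,0,0,0,0,1,0,0,0,0,1,0,0,0,0,1,0,0,0,0,0,0,0,0,0,0,0,0,0,0]
Step 2: insert x at [15, 23, 25] -> counters=[0,0,0,0,0,0,0,0,0,0,0,0,0,1,0,1,0,0,1,0,0,0,0,2,0,1,0,0,0,0,0,0,0,0,0,0,0,0]
Step 3: insert q at [0, 9, 25] -> counters=[1,0,0,0,0,0,0,0,0,1,0,0,0,1,0,1,0,0,1,0,0,0,0,2,0,2,0,0,0,0,0,0,0,0,0,0,0,0]
Step 4: insert rsm at [0, 3, 9] -> counters=[2,0,0,1,0,0,0,0,0,2,0,0,0,1,0,1,0,0,1,0,0,0,0,2,0,2,0,0,0,0,0,0,0,0,0,0,0,0]
Step 5: insert es at [22, 28, 30] -> counters=[2,0,0,1,0,0,0,0,0,2,0,0,0,1,0,1,0,0,1,0,0,0,1,2,0,2,0,0,1,0,1,0,0,0,0,0,0,0]
Step 6: insert pcw at [12, 21, 26] -> counters=[2,0,0,1,0,0,0,0,0,2,0,0,1,1,0,1,0,0,1,0,0,1,1,2,0,2,1,0,1,0,1,0,0,0,0,0,0,0]
Step 7: insert p at [4, 23, 36] -> counters=[2,0,0,1,1,0,0,0,0,2,0,0,1,1,0,1,0,0,1,0,0,1,1,3,0,2,1,0,1,0,1,0,0,0,0,0,1,0]
Step 8: insert cfr at [3, 23, 36] -> counters=[2,0,0,2,1,0,0,0,0,2,0,0,1,1,0,1,0,0,1,0,0,1,1,4,0,2,1,0,1,0,1,0,0,0,0,0,2,0]
Step 9: insert a at [9, 23, 29] -> counters=[2,0,0,2,1,0,0,0,0,3,0,0,1,1,0,1,0,0,1,0,0,1,1,5,0,2,1,0,1,1,1,0,0,0,0,0,2,0]
Step 10: insert fc at [1, 31, 37] -> counters=[2,1,0,2,1,0,0,0,0,3,0,0,1,1,0,1,0,0,1,0,0,1,1,5,0,2,1,0,1,1,1,1,0,0,0,0,2,1]
Step 11: insert ww at [11, 29, 33] -> counters=[2,1,0,2,1,0,0,0,0,3,0,1,1,1,0,1,0,0,1,0,0,1,1,5,0,2,1,0,1,2,1,1,0,1,0,0,2,1]
Step 12: insert y at [21, 26, 33] -> counters=[2,1,0,2,1,0,0,0,0,3,0,1,1,1,0,1,0,0,1,0,0,2,1,5,0,2,2,0,1,2,1,1,0,2,0,0,2,1]
Step 13: insert pcw at [12, 21, 26] -> counters=[2,1,0,2,1,0,0,0,0,3,0,1,2,1,0,1,0,0,1,0,0,3,1,5,0,2,3,0,1,2,1,1,0,2,0,0,2,1]
Step 14: delete a at [9, 23, 29] -> counters=[2,1,0,2,1,0,0,0,0,2,0,1,2,1,0,1,0,0,1,0,0,3,1,4,0,2,3,0,1,1,1,1,0,2,0,0,2,1]
Step 15: insert jt at [13, 18, 23] -> counters=[2,1,0,2,1,0,0,0,0,2,0,1,2,2,0,1,0,0,2,0,0,3,1,5,0,2,3,0,1,1,1,1,0,2,0,0,2,1]
Step 16: delete y at [21, 26, 33] -> counters=[2,1,0,2,1,0,0,0,0,2,0,1,2,2,0,1,0,0,2,0,0,2,1,5,0,2,2,0,1,1,1,1,0,1,0,0,2,1]
Step 17: insert ww at [11, 29, 33] -> counters=[2,1,0,2,1,0,0,0,0,2,0,2,2,2,0,1,0,0,2,0,0,2,1,5,0,2,2,0,1,2,1,1,0,2,0,0,2,1]
Step 18: delete x at [15, 23, 25] -> counters=[2,1,0,2,1,0,0,0,0,2,0,2,2,2,0,0,0,0,2,0,0,2,1,4,0,1,2,0,1,2,1,1,0,2,0,0,2,1]
Step 19: insert es at [22, 28, 30] -> counters=[2,1,0,2,1,0,0,0,0,2,0,2,2,2,0,0,0,0,2,0,0,2,2,4,0,1,2,0,2,2,2,1,0,2,0,0,2,1]
Step 20: insert rsm at [0, 3, 9] -> counters=[3,1,0,3,1,0,0,0,0,3,0,2,2,2,0,0,0,0,2,0,0,2,2,4,0,1,2,0,2,2,2,1,0,2,0,0,2,1]
Query ksx: check counters[3]=3 counters[4]=1 counters[15]=0 -> no

Answer: no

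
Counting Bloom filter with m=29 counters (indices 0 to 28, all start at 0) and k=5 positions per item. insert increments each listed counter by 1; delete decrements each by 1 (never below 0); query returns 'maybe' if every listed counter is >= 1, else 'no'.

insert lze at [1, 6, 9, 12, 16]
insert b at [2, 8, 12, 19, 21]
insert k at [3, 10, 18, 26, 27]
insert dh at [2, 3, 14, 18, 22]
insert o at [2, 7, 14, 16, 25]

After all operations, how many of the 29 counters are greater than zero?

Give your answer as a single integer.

Answer: 18

Derivation:
Step 1: insert lze at [1, 6, 9, 12, 16] -> counters=[0,1,0,0,0,0,1,0,0,1,0,0,1,0,0,0,1,0,0,0,0,0,0,0,0,0,0,0,0]
Step 2: insert b at [2, 8, 12, 19, 21] -> counters=[0,1,1,0,0,0,1,0,1,1,0,0,2,0,0,0,1,0,0,1,0,1,0,0,0,0,0,0,0]
Step 3: insert k at [3, 10, 18, 26, 27] -> counters=[0,1,1,1,0,0,1,0,1,1,1,0,2,0,0,0,1,0,1,1,0,1,0,0,0,0,1,1,0]
Step 4: insert dh at [2, 3, 14, 18, 22] -> counters=[0,1,2,2,0,0,1,0,1,1,1,0,2,0,1,0,1,0,2,1,0,1,1,0,0,0,1,1,0]
Step 5: insert o at [2, 7, 14, 16, 25] -> counters=[0,1,3,2,0,0,1,1,1,1,1,0,2,0,2,0,2,0,2,1,0,1,1,0,0,1,1,1,0]
Final counters=[0,1,3,2,0,0,1,1,1,1,1,0,2,0,2,0,2,0,2,1,0,1,1,0,0,1,1,1,0] -> 18 nonzero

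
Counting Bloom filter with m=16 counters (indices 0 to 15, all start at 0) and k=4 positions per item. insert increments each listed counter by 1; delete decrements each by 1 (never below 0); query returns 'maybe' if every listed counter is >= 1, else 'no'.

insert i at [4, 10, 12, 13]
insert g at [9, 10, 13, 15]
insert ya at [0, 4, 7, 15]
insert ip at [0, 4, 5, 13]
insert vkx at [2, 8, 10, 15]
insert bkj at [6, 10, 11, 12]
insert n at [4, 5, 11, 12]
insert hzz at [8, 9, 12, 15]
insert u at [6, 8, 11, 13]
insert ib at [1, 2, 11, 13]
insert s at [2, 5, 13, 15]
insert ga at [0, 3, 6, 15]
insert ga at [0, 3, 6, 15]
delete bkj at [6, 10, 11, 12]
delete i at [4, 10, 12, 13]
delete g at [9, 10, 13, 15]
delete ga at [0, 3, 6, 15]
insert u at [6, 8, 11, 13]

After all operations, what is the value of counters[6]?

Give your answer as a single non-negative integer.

Step 1: insert i at [4, 10, 12, 13] -> counters=[0,0,0,0,1,0,0,0,0,0,1,0,1,1,0,0]
Step 2: insert g at [9, 10, 13, 15] -> counters=[0,0,0,0,1,0,0,0,0,1,2,0,1,2,0,1]
Step 3: insert ya at [0, 4, 7, 15] -> counters=[1,0,0,0,2,0,0,1,0,1,2,0,1,2,0,2]
Step 4: insert ip at [0, 4, 5, 13] -> counters=[2,0,0,0,3,1,0,1,0,1,2,0,1,3,0,2]
Step 5: insert vkx at [2, 8, 10, 15] -> counters=[2,0,1,0,3,1,0,1,1,1,3,0,1,3,0,3]
Step 6: insert bkj at [6, 10, 11, 12] -> counters=[2,0,1,0,3,1,1,1,1,1,4,1,2,3,0,3]
Step 7: insert n at [4, 5, 11, 12] -> counters=[2,0,1,0,4,2,1,1,1,1,4,2,3,3,0,3]
Step 8: insert hzz at [8, 9, 12, 15] -> counters=[2,0,1,0,4,2,1,1,2,2,4,2,4,3,0,4]
Step 9: insert u at [6, 8, 11, 13] -> counters=[2,0,1,0,4,2,2,1,3,2,4,3,4,4,0,4]
Step 10: insert ib at [1, 2, 11, 13] -> counters=[2,1,2,0,4,2,2,1,3,2,4,4,4,5,0,4]
Step 11: insert s at [2, 5, 13, 15] -> counters=[2,1,3,0,4,3,2,1,3,2,4,4,4,6,0,5]
Step 12: insert ga at [0, 3, 6, 15] -> counters=[3,1,3,1,4,3,3,1,3,2,4,4,4,6,0,6]
Step 13: insert ga at [0, 3, 6, 15] -> counters=[4,1,3,2,4,3,4,1,3,2,4,4,4,6,0,7]
Step 14: delete bkj at [6, 10, 11, 12] -> counters=[4,1,3,2,4,3,3,1,3,2,3,3,3,6,0,7]
Step 15: delete i at [4, 10, 12, 13] -> counters=[4,1,3,2,3,3,3,1,3,2,2,3,2,5,0,7]
Step 16: delete g at [9, 10, 13, 15] -> counters=[4,1,3,2,3,3,3,1,3,1,1,3,2,4,0,6]
Step 17: delete ga at [0, 3, 6, 15] -> counters=[3,1,3,1,3,3,2,1,3,1,1,3,2,4,0,5]
Step 18: insert u at [6, 8, 11, 13] -> counters=[3,1,3,1,3,3,3,1,4,1,1,4,2,5,0,5]
Final counters=[3,1,3,1,3,3,3,1,4,1,1,4,2,5,0,5] -> counters[6]=3

Answer: 3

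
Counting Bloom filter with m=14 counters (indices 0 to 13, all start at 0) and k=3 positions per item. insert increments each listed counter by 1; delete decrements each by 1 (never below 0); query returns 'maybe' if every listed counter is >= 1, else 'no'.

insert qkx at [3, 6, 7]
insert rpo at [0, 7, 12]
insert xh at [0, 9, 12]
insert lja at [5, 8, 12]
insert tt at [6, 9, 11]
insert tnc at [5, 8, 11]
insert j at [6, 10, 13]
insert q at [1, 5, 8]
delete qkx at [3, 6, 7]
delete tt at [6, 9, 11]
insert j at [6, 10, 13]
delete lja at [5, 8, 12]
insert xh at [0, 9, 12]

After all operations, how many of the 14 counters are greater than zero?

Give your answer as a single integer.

Step 1: insert qkx at [3, 6, 7] -> counters=[0,0,0,1,0,0,1,1,0,0,0,0,0,0]
Step 2: insert rpo at [0, 7, 12] -> counters=[1,0,0,1,0,0,1,2,0,0,0,0,1,0]
Step 3: insert xh at [0, 9, 12] -> counters=[2,0,0,1,0,0,1,2,0,1,0,0,2,0]
Step 4: insert lja at [5, 8, 12] -> counters=[2,0,0,1,0,1,1,2,1,1,0,0,3,0]
Step 5: insert tt at [6, 9, 11] -> counters=[2,0,0,1,0,1,2,2,1,2,0,1,3,0]
Step 6: insert tnc at [5, 8, 11] -> counters=[2,0,0,1,0,2,2,2,2,2,0,2,3,0]
Step 7: insert j at [6, 10, 13] -> counters=[2,0,0,1,0,2,3,2,2,2,1,2,3,1]
Step 8: insert q at [1, 5, 8] -> counters=[2,1,0,1,0,3,3,2,3,2,1,2,3,1]
Step 9: delete qkx at [3, 6, 7] -> counters=[2,1,0,0,0,3,2,1,3,2,1,2,3,1]
Step 10: delete tt at [6, 9, 11] -> counters=[2,1,0,0,0,3,1,1,3,1,1,1,3,1]
Step 11: insert j at [6, 10, 13] -> counters=[2,1,0,0,0,3,2,1,3,1,2,1,3,2]
Step 12: delete lja at [5, 8, 12] -> counters=[2,1,0,0,0,2,2,1,2,1,2,1,2,2]
Step 13: insert xh at [0, 9, 12] -> counters=[3,1,0,0,0,2,2,1,2,2,2,1,3,2]
Final counters=[3,1,0,0,0,2,2,1,2,2,2,1,3,2] -> 11 nonzero

Answer: 11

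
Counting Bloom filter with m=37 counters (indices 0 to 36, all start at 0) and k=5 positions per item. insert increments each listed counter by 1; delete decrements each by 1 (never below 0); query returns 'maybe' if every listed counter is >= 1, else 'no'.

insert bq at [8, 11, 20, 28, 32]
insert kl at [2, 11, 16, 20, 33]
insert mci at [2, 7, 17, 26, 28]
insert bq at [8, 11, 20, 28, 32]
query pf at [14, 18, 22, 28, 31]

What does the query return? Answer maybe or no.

Answer: no

Derivation:
Step 1: insert bq at [8, 11, 20, 28, 32] -> counters=[0,0,0,0,0,0,0,0,1,0,0,1,0,0,0,0,0,0,0,0,1,0,0,0,0,0,0,0,1,0,0,0,1,0,0,0,0]
Step 2: insert kl at [2, 11, 16, 20, 33] -> counters=[0,0,1,0,0,0,0,0,1,0,0,2,0,0,0,0,1,0,0,0,2,0,0,0,0,0,0,0,1,0,0,0,1,1,0,0,0]
Step 3: insert mci at [2, 7, 17, 26, 28] -> counters=[0,0,2,0,0,0,0,1,1,0,0,2,0,0,0,0,1,1,0,0,2,0,0,0,0,0,1,0,2,0,0,0,1,1,0,0,0]
Step 4: insert bq at [8, 11, 20, 28, 32] -> counters=[0,0,2,0,0,0,0,1,2,0,0,3,0,0,0,0,1,1,0,0,3,0,0,0,0,0,1,0,3,0,0,0,2,1,0,0,0]
Query pf: check counters[14]=0 counters[18]=0 counters[22]=0 counters[28]=3 counters[31]=0 -> no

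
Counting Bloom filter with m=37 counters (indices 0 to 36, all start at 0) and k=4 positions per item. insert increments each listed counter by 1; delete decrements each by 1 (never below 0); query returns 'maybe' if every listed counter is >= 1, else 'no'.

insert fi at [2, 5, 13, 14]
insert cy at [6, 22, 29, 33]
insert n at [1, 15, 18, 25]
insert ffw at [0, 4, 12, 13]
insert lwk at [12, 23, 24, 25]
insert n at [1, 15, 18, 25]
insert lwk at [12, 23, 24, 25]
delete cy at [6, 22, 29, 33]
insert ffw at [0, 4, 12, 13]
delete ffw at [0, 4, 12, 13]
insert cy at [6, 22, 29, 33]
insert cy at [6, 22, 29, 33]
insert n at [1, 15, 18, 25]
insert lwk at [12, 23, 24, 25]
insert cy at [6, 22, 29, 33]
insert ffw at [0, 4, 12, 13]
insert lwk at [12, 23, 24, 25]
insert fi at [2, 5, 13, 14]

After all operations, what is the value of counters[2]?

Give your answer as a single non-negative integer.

Step 1: insert fi at [2, 5, 13, 14] -> counters=[0,0,1,0,0,1,0,0,0,0,0,0,0,1,1,0,0,0,0,0,0,0,0,0,0,0,0,0,0,0,0,0,0,0,0,0,0]
Step 2: insert cy at [6, 22, 29, 33] -> counters=[0,0,1,0,0,1,1,0,0,0,0,0,0,1,1,0,0,0,0,0,0,0,1,0,0,0,0,0,0,1,0,0,0,1,0,0,0]
Step 3: insert n at [1, 15, 18, 25] -> counters=[0,1,1,0,0,1,1,0,0,0,0,0,0,1,1,1,0,0,1,0,0,0,1,0,0,1,0,0,0,1,0,0,0,1,0,0,0]
Step 4: insert ffw at [0, 4, 12, 13] -> counters=[1,1,1,0,1,1,1,0,0,0,0,0,1,2,1,1,0,0,1,0,0,0,1,0,0,1,0,0,0,1,0,0,0,1,0,0,0]
Step 5: insert lwk at [12, 23, 24, 25] -> counters=[1,1,1,0,1,1,1,0,0,0,0,0,2,2,1,1,0,0,1,0,0,0,1,1,1,2,0,0,0,1,0,0,0,1,0,0,0]
Step 6: insert n at [1, 15, 18, 25] -> counters=[1,2,1,0,1,1,1,0,0,0,0,0,2,2,1,2,0,0,2,0,0,0,1,1,1,3,0,0,0,1,0,0,0,1,0,0,0]
Step 7: insert lwk at [12, 23, 24, 25] -> counters=[1,2,1,0,1,1,1,0,0,0,0,0,3,2,1,2,0,0,2,0,0,0,1,2,2,4,0,0,0,1,0,0,0,1,0,0,0]
Step 8: delete cy at [6, 22, 29, 33] -> counters=[1,2,1,0,1,1,0,0,0,0,0,0,3,2,1,2,0,0,2,0,0,0,0,2,2,4,0,0,0,0,0,0,0,0,0,0,0]
Step 9: insert ffw at [0, 4, 12, 13] -> counters=[2,2,1,0,2,1,0,0,0,0,0,0,4,3,1,2,0,0,2,0,0,0,0,2,2,4,0,0,0,0,0,0,0,0,0,0,0]
Step 10: delete ffw at [0, 4, 12, 13] -> counters=[1,2,1,0,1,1,0,0,0,0,0,0,3,2,1,2,0,0,2,0,0,0,0,2,2,4,0,0,0,0,0,0,0,0,0,0,0]
Step 11: insert cy at [6, 22, 29, 33] -> counters=[1,2,1,0,1,1,1,0,0,0,0,0,3,2,1,2,0,0,2,0,0,0,1,2,2,4,0,0,0,1,0,0,0,1,0,0,0]
Step 12: insert cy at [6, 22, 29, 33] -> counters=[1,2,1,0,1,1,2,0,0,0,0,0,3,2,1,2,0,0,2,0,0,0,2,2,2,4,0,0,0,2,0,0,0,2,0,0,0]
Step 13: insert n at [1, 15, 18, 25] -> counters=[1,3,1,0,1,1,2,0,0,0,0,0,3,2,1,3,0,0,3,0,0,0,2,2,2,5,0,0,0,2,0,0,0,2,0,0,0]
Step 14: insert lwk at [12, 23, 24, 25] -> counters=[1,3,1,0,1,1,2,0,0,0,0,0,4,2,1,3,0,0,3,0,0,0,2,3,3,6,0,0,0,2,0,0,0,2,0,0,0]
Step 15: insert cy at [6, 22, 29, 33] -> counters=[1,3,1,0,1,1,3,0,0,0,0,0,4,2,1,3,0,0,3,0,0,0,3,3,3,6,0,0,0,3,0,0,0,3,0,0,0]
Step 16: insert ffw at [0, 4, 12, 13] -> counters=[2,3,1,0,2,1,3,0,0,0,0,0,5,3,1,3,0,0,3,0,0,0,3,3,3,6,0,0,0,3,0,0,0,3,0,0,0]
Step 17: insert lwk at [12, 23, 24, 25] -> counters=[2,3,1,0,2,1,3,0,0,0,0,0,6,3,1,3,0,0,3,0,0,0,3,4,4,7,0,0,0,3,0,0,0,3,0,0,0]
Step 18: insert fi at [2, 5, 13, 14] -> counters=[2,3,2,0,2,2,3,0,0,0,0,0,6,4,2,3,0,0,3,0,0,0,3,4,4,7,0,0,0,3,0,0,0,3,0,0,0]
Final counters=[2,3,2,0,2,2,3,0,0,0,0,0,6,4,2,3,0,0,3,0,0,0,3,4,4,7,0,0,0,3,0,0,0,3,0,0,0] -> counters[2]=2

Answer: 2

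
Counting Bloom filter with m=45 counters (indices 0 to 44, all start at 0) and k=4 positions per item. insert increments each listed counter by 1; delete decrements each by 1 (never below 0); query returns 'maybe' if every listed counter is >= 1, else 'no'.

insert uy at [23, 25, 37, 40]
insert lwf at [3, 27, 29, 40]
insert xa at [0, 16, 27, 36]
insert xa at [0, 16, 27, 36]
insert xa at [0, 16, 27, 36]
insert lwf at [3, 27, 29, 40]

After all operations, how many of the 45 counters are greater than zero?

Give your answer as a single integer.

Step 1: insert uy at [23, 25, 37, 40] -> counters=[0,0,0,0,0,0,0,0,0,0,0,0,0,0,0,0,0,0,0,0,0,0,0,1,0,1,0,0,0,0,0,0,0,0,0,0,0,1,0,0,1,0,0,0,0]
Step 2: insert lwf at [3, 27, 29, 40] -> counters=[0,0,0,1,0,0,0,0,0,0,0,0,0,0,0,0,0,0,0,0,0,0,0,1,0,1,0,1,0,1,0,0,0,0,0,0,0,1,0,0,2,0,0,0,0]
Step 3: insert xa at [0, 16, 27, 36] -> counters=[1,0,0,1,0,0,0,0,0,0,0,0,0,0,0,0,1,0,0,0,0,0,0,1,0,1,0,2,0,1,0,0,0,0,0,0,1,1,0,0,2,0,0,0,0]
Step 4: insert xa at [0, 16, 27, 36] -> counters=[2,0,0,1,0,0,0,0,0,0,0,0,0,0,0,0,2,0,0,0,0,0,0,1,0,1,0,3,0,1,0,0,0,0,0,0,2,1,0,0,2,0,0,0,0]
Step 5: insert xa at [0, 16, 27, 36] -> counters=[3,0,0,1,0,0,0,0,0,0,0,0,0,0,0,0,3,0,0,0,0,0,0,1,0,1,0,4,0,1,0,0,0,0,0,0,3,1,0,0,2,0,0,0,0]
Step 6: insert lwf at [3, 27, 29, 40] -> counters=[3,0,0,2,0,0,0,0,0,0,0,0,0,0,0,0,3,0,0,0,0,0,0,1,0,1,0,5,0,2,0,0,0,0,0,0,3,1,0,0,3,0,0,0,0]
Final counters=[3,0,0,2,0,0,0,0,0,0,0,0,0,0,0,0,3,0,0,0,0,0,0,1,0,1,0,5,0,2,0,0,0,0,0,0,3,1,0,0,3,0,0,0,0] -> 10 nonzero

Answer: 10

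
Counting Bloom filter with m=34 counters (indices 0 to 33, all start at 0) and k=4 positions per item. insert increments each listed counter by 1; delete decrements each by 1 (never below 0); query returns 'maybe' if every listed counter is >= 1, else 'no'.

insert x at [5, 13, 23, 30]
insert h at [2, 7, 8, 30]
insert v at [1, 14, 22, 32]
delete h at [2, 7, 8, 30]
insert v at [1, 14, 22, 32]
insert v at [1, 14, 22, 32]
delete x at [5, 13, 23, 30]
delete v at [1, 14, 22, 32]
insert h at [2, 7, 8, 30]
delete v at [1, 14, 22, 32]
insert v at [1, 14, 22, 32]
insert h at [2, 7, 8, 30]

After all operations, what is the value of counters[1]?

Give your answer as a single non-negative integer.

Answer: 2

Derivation:
Step 1: insert x at [5, 13, 23, 30] -> counters=[0,0,0,0,0,1,0,0,0,0,0,0,0,1,0,0,0,0,0,0,0,0,0,1,0,0,0,0,0,0,1,0,0,0]
Step 2: insert h at [2, 7, 8, 30] -> counters=[0,0,1,0,0,1,0,1,1,0,0,0,0,1,0,0,0,0,0,0,0,0,0,1,0,0,0,0,0,0,2,0,0,0]
Step 3: insert v at [1, 14, 22, 32] -> counters=[0,1,1,0,0,1,0,1,1,0,0,0,0,1,1,0,0,0,0,0,0,0,1,1,0,0,0,0,0,0,2,0,1,0]
Step 4: delete h at [2, 7, 8, 30] -> counters=[0,1,0,0,0,1,0,0,0,0,0,0,0,1,1,0,0,0,0,0,0,0,1,1,0,0,0,0,0,0,1,0,1,0]
Step 5: insert v at [1, 14, 22, 32] -> counters=[0,2,0,0,0,1,0,0,0,0,0,0,0,1,2,0,0,0,0,0,0,0,2,1,0,0,0,0,0,0,1,0,2,0]
Step 6: insert v at [1, 14, 22, 32] -> counters=[0,3,0,0,0,1,0,0,0,0,0,0,0,1,3,0,0,0,0,0,0,0,3,1,0,0,0,0,0,0,1,0,3,0]
Step 7: delete x at [5, 13, 23, 30] -> counters=[0,3,0,0,0,0,0,0,0,0,0,0,0,0,3,0,0,0,0,0,0,0,3,0,0,0,0,0,0,0,0,0,3,0]
Step 8: delete v at [1, 14, 22, 32] -> counters=[0,2,0,0,0,0,0,0,0,0,0,0,0,0,2,0,0,0,0,0,0,0,2,0,0,0,0,0,0,0,0,0,2,0]
Step 9: insert h at [2, 7, 8, 30] -> counters=[0,2,1,0,0,0,0,1,1,0,0,0,0,0,2,0,0,0,0,0,0,0,2,0,0,0,0,0,0,0,1,0,2,0]
Step 10: delete v at [1, 14, 22, 32] -> counters=[0,1,1,0,0,0,0,1,1,0,0,0,0,0,1,0,0,0,0,0,0,0,1,0,0,0,0,0,0,0,1,0,1,0]
Step 11: insert v at [1, 14, 22, 32] -> counters=[0,2,1,0,0,0,0,1,1,0,0,0,0,0,2,0,0,0,0,0,0,0,2,0,0,0,0,0,0,0,1,0,2,0]
Step 12: insert h at [2, 7, 8, 30] -> counters=[0,2,2,0,0,0,0,2,2,0,0,0,0,0,2,0,0,0,0,0,0,0,2,0,0,0,0,0,0,0,2,0,2,0]
Final counters=[0,2,2,0,0,0,0,2,2,0,0,0,0,0,2,0,0,0,0,0,0,0,2,0,0,0,0,0,0,0,2,0,2,0] -> counters[1]=2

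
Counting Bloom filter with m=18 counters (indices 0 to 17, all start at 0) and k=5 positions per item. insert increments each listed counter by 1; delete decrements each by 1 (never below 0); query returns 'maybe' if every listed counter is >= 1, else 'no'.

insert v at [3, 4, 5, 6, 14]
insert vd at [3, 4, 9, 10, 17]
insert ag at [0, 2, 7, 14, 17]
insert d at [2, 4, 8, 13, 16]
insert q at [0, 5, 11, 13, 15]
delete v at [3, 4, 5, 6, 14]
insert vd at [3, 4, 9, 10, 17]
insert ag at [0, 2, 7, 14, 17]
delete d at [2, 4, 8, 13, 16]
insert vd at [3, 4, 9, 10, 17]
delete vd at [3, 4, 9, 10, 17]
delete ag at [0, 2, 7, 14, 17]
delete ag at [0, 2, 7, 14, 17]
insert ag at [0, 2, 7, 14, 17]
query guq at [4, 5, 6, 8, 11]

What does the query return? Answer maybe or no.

Answer: no

Derivation:
Step 1: insert v at [3, 4, 5, 6, 14] -> counters=[0,0,0,1,1,1,1,0,0,0,0,0,0,0,1,0,0,0]
Step 2: insert vd at [3, 4, 9, 10, 17] -> counters=[0,0,0,2,2,1,1,0,0,1,1,0,0,0,1,0,0,1]
Step 3: insert ag at [0, 2, 7, 14, 17] -> counters=[1,0,1,2,2,1,1,1,0,1,1,0,0,0,2,0,0,2]
Step 4: insert d at [2, 4, 8, 13, 16] -> counters=[1,0,2,2,3,1,1,1,1,1,1,0,0,1,2,0,1,2]
Step 5: insert q at [0, 5, 11, 13, 15] -> counters=[2,0,2,2,3,2,1,1,1,1,1,1,0,2,2,1,1,2]
Step 6: delete v at [3, 4, 5, 6, 14] -> counters=[2,0,2,1,2,1,0,1,1,1,1,1,0,2,1,1,1,2]
Step 7: insert vd at [3, 4, 9, 10, 17] -> counters=[2,0,2,2,3,1,0,1,1,2,2,1,0,2,1,1,1,3]
Step 8: insert ag at [0, 2, 7, 14, 17] -> counters=[3,0,3,2,3,1,0,2,1,2,2,1,0,2,2,1,1,4]
Step 9: delete d at [2, 4, 8, 13, 16] -> counters=[3,0,2,2,2,1,0,2,0,2,2,1,0,1,2,1,0,4]
Step 10: insert vd at [3, 4, 9, 10, 17] -> counters=[3,0,2,3,3,1,0,2,0,3,3,1,0,1,2,1,0,5]
Step 11: delete vd at [3, 4, 9, 10, 17] -> counters=[3,0,2,2,2,1,0,2,0,2,2,1,0,1,2,1,0,4]
Step 12: delete ag at [0, 2, 7, 14, 17] -> counters=[2,0,1,2,2,1,0,1,0,2,2,1,0,1,1,1,0,3]
Step 13: delete ag at [0, 2, 7, 14, 17] -> counters=[1,0,0,2,2,1,0,0,0,2,2,1,0,1,0,1,0,2]
Step 14: insert ag at [0, 2, 7, 14, 17] -> counters=[2,0,1,2,2,1,0,1,0,2,2,1,0,1,1,1,0,3]
Query guq: check counters[4]=2 counters[5]=1 counters[6]=0 counters[8]=0 counters[11]=1 -> no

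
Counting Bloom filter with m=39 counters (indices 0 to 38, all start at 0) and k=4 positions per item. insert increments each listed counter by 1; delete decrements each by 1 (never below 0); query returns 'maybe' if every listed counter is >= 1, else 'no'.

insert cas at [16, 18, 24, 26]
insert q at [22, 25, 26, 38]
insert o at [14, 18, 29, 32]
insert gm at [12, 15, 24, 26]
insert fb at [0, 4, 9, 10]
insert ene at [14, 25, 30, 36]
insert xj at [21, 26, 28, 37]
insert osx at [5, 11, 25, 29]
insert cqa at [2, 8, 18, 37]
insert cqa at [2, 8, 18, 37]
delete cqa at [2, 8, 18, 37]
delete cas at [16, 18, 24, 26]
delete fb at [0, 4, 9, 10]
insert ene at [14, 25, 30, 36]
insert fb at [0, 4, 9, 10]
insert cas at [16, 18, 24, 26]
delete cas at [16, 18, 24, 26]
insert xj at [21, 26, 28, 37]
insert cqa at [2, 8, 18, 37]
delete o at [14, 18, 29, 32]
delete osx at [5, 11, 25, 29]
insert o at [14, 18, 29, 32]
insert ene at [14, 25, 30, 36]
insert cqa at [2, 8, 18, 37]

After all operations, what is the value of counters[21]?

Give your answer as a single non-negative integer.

Step 1: insert cas at [16, 18, 24, 26] -> counters=[0,0,0,0,0,0,0,0,0,0,0,0,0,0,0,0,1,0,1,0,0,0,0,0,1,0,1,0,0,0,0,0,0,0,0,0,0,0,0]
Step 2: insert q at [22, 25, 26, 38] -> counters=[0,0,0,0,0,0,0,0,0,0,0,0,0,0,0,0,1,0,1,0,0,0,1,0,1,1,2,0,0,0,0,0,0,0,0,0,0,0,1]
Step 3: insert o at [14, 18, 29, 32] -> counters=[0,0,0,0,0,0,0,0,0,0,0,0,0,0,1,0,1,0,2,0,0,0,1,0,1,1,2,0,0,1,0,0,1,0,0,0,0,0,1]
Step 4: insert gm at [12, 15, 24, 26] -> counters=[0,0,0,0,0,0,0,0,0,0,0,0,1,0,1,1,1,0,2,0,0,0,1,0,2,1,3,0,0,1,0,0,1,0,0,0,0,0,1]
Step 5: insert fb at [0, 4, 9, 10] -> counters=[1,0,0,0,1,0,0,0,0,1,1,0,1,0,1,1,1,0,2,0,0,0,1,0,2,1,3,0,0,1,0,0,1,0,0,0,0,0,1]
Step 6: insert ene at [14, 25, 30, 36] -> counters=[1,0,0,0,1,0,0,0,0,1,1,0,1,0,2,1,1,0,2,0,0,0,1,0,2,2,3,0,0,1,1,0,1,0,0,0,1,0,1]
Step 7: insert xj at [21, 26, 28, 37] -> counters=[1,0,0,0,1,0,0,0,0,1,1,0,1,0,2,1,1,0,2,0,0,1,1,0,2,2,4,0,1,1,1,0,1,0,0,0,1,1,1]
Step 8: insert osx at [5, 11, 25, 29] -> counters=[1,0,0,0,1,1,0,0,0,1,1,1,1,0,2,1,1,0,2,0,0,1,1,0,2,3,4,0,1,2,1,0,1,0,0,0,1,1,1]
Step 9: insert cqa at [2, 8, 18, 37] -> counters=[1,0,1,0,1,1,0,0,1,1,1,1,1,0,2,1,1,0,3,0,0,1,1,0,2,3,4,0,1,2,1,0,1,0,0,0,1,2,1]
Step 10: insert cqa at [2, 8, 18, 37] -> counters=[1,0,2,0,1,1,0,0,2,1,1,1,1,0,2,1,1,0,4,0,0,1,1,0,2,3,4,0,1,2,1,0,1,0,0,0,1,3,1]
Step 11: delete cqa at [2, 8, 18, 37] -> counters=[1,0,1,0,1,1,0,0,1,1,1,1,1,0,2,1,1,0,3,0,0,1,1,0,2,3,4,0,1,2,1,0,1,0,0,0,1,2,1]
Step 12: delete cas at [16, 18, 24, 26] -> counters=[1,0,1,0,1,1,0,0,1,1,1,1,1,0,2,1,0,0,2,0,0,1,1,0,1,3,3,0,1,2,1,0,1,0,0,0,1,2,1]
Step 13: delete fb at [0, 4, 9, 10] -> counters=[0,0,1,0,0,1,0,0,1,0,0,1,1,0,2,1,0,0,2,0,0,1,1,0,1,3,3,0,1,2,1,0,1,0,0,0,1,2,1]
Step 14: insert ene at [14, 25, 30, 36] -> counters=[0,0,1,0,0,1,0,0,1,0,0,1,1,0,3,1,0,0,2,0,0,1,1,0,1,4,3,0,1,2,2,0,1,0,0,0,2,2,1]
Step 15: insert fb at [0, 4, 9, 10] -> counters=[1,0,1,0,1,1,0,0,1,1,1,1,1,0,3,1,0,0,2,0,0,1,1,0,1,4,3,0,1,2,2,0,1,0,0,0,2,2,1]
Step 16: insert cas at [16, 18, 24, 26] -> counters=[1,0,1,0,1,1,0,0,1,1,1,1,1,0,3,1,1,0,3,0,0,1,1,0,2,4,4,0,1,2,2,0,1,0,0,0,2,2,1]
Step 17: delete cas at [16, 18, 24, 26] -> counters=[1,0,1,0,1,1,0,0,1,1,1,1,1,0,3,1,0,0,2,0,0,1,1,0,1,4,3,0,1,2,2,0,1,0,0,0,2,2,1]
Step 18: insert xj at [21, 26, 28, 37] -> counters=[1,0,1,0,1,1,0,0,1,1,1,1,1,0,3,1,0,0,2,0,0,2,1,0,1,4,4,0,2,2,2,0,1,0,0,0,2,3,1]
Step 19: insert cqa at [2, 8, 18, 37] -> counters=[1,0,2,0,1,1,0,0,2,1,1,1,1,0,3,1,0,0,3,0,0,2,1,0,1,4,4,0,2,2,2,0,1,0,0,0,2,4,1]
Step 20: delete o at [14, 18, 29, 32] -> counters=[1,0,2,0,1,1,0,0,2,1,1,1,1,0,2,1,0,0,2,0,0,2,1,0,1,4,4,0,2,1,2,0,0,0,0,0,2,4,1]
Step 21: delete osx at [5, 11, 25, 29] -> counters=[1,0,2,0,1,0,0,0,2,1,1,0,1,0,2,1,0,0,2,0,0,2,1,0,1,3,4,0,2,0,2,0,0,0,0,0,2,4,1]
Step 22: insert o at [14, 18, 29, 32] -> counters=[1,0,2,0,1,0,0,0,2,1,1,0,1,0,3,1,0,0,3,0,0,2,1,0,1,3,4,0,2,1,2,0,1,0,0,0,2,4,1]
Step 23: insert ene at [14, 25, 30, 36] -> counters=[1,0,2,0,1,0,0,0,2,1,1,0,1,0,4,1,0,0,3,0,0,2,1,0,1,4,4,0,2,1,3,0,1,0,0,0,3,4,1]
Step 24: insert cqa at [2, 8, 18, 37] -> counters=[1,0,3,0,1,0,0,0,3,1,1,0,1,0,4,1,0,0,4,0,0,2,1,0,1,4,4,0,2,1,3,0,1,0,0,0,3,5,1]
Final counters=[1,0,3,0,1,0,0,0,3,1,1,0,1,0,4,1,0,0,4,0,0,2,1,0,1,4,4,0,2,1,3,0,1,0,0,0,3,5,1] -> counters[21]=2

Answer: 2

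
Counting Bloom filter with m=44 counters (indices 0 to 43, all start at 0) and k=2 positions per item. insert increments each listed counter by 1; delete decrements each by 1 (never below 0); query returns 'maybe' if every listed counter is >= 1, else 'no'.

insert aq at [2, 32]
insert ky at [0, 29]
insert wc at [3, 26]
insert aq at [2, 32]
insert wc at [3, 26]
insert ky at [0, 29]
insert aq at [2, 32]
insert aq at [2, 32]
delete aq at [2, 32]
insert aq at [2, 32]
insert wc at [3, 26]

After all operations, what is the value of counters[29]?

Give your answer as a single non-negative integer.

Answer: 2

Derivation:
Step 1: insert aq at [2, 32] -> counters=[0,0,1,0,0,0,0,0,0,0,0,0,0,0,0,0,0,0,0,0,0,0,0,0,0,0,0,0,0,0,0,0,1,0,0,0,0,0,0,0,0,0,0,0]
Step 2: insert ky at [0, 29] -> counters=[1,0,1,0,0,0,0,0,0,0,0,0,0,0,0,0,0,0,0,0,0,0,0,0,0,0,0,0,0,1,0,0,1,0,0,0,0,0,0,0,0,0,0,0]
Step 3: insert wc at [3, 26] -> counters=[1,0,1,1,0,0,0,0,0,0,0,0,0,0,0,0,0,0,0,0,0,0,0,0,0,0,1,0,0,1,0,0,1,0,0,0,0,0,0,0,0,0,0,0]
Step 4: insert aq at [2, 32] -> counters=[1,0,2,1,0,0,0,0,0,0,0,0,0,0,0,0,0,0,0,0,0,0,0,0,0,0,1,0,0,1,0,0,2,0,0,0,0,0,0,0,0,0,0,0]
Step 5: insert wc at [3, 26] -> counters=[1,0,2,2,0,0,0,0,0,0,0,0,0,0,0,0,0,0,0,0,0,0,0,0,0,0,2,0,0,1,0,0,2,0,0,0,0,0,0,0,0,0,0,0]
Step 6: insert ky at [0, 29] -> counters=[2,0,2,2,0,0,0,0,0,0,0,0,0,0,0,0,0,0,0,0,0,0,0,0,0,0,2,0,0,2,0,0,2,0,0,0,0,0,0,0,0,0,0,0]
Step 7: insert aq at [2, 32] -> counters=[2,0,3,2,0,0,0,0,0,0,0,0,0,0,0,0,0,0,0,0,0,0,0,0,0,0,2,0,0,2,0,0,3,0,0,0,0,0,0,0,0,0,0,0]
Step 8: insert aq at [2, 32] -> counters=[2,0,4,2,0,0,0,0,0,0,0,0,0,0,0,0,0,0,0,0,0,0,0,0,0,0,2,0,0,2,0,0,4,0,0,0,0,0,0,0,0,0,0,0]
Step 9: delete aq at [2, 32] -> counters=[2,0,3,2,0,0,0,0,0,0,0,0,0,0,0,0,0,0,0,0,0,0,0,0,0,0,2,0,0,2,0,0,3,0,0,0,0,0,0,0,0,0,0,0]
Step 10: insert aq at [2, 32] -> counters=[2,0,4,2,0,0,0,0,0,0,0,0,0,0,0,0,0,0,0,0,0,0,0,0,0,0,2,0,0,2,0,0,4,0,0,0,0,0,0,0,0,0,0,0]
Step 11: insert wc at [3, 26] -> counters=[2,0,4,3,0,0,0,0,0,0,0,0,0,0,0,0,0,0,0,0,0,0,0,0,0,0,3,0,0,2,0,0,4,0,0,0,0,0,0,0,0,0,0,0]
Final counters=[2,0,4,3,0,0,0,0,0,0,0,0,0,0,0,0,0,0,0,0,0,0,0,0,0,0,3,0,0,2,0,0,4,0,0,0,0,0,0,0,0,0,0,0] -> counters[29]=2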